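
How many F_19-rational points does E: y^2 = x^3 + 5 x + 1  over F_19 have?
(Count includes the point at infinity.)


For each x in F_19, count y with y^2 = x^3 + 5 x + 1 mod 19:
  x = 0: RHS = 1, y in [1, 18]  -> 2 point(s)
  x = 1: RHS = 7, y in [8, 11]  -> 2 point(s)
  x = 2: RHS = 0, y in [0]  -> 1 point(s)
  x = 3: RHS = 5, y in [9, 10]  -> 2 point(s)
  x = 4: RHS = 9, y in [3, 16]  -> 2 point(s)
  x = 6: RHS = 0, y in [0]  -> 1 point(s)
  x = 10: RHS = 6, y in [5, 14]  -> 2 point(s)
  x = 11: RHS = 0, y in [0]  -> 1 point(s)
  x = 16: RHS = 16, y in [4, 15]  -> 2 point(s)
Affine points: 15. Add the point at infinity: total = 16.

#E(F_19) = 16


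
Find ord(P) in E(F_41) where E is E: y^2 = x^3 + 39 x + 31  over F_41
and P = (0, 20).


Compute successive multiples of P until we hit O:
  1P = (0, 20)
  2P = (4, 13)
  3P = (17, 20)
  4P = (24, 21)
  5P = (38, 16)
  6P = (23, 4)
  7P = (36, 30)
  8P = (9, 39)
  ... (continuing to 46P)
  46P = O

ord(P) = 46


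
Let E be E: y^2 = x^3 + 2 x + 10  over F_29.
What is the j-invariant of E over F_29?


Delta = -16(4 a^3 + 27 b^2) mod 29 = 20
-1728 * (4 a)^3 = -1728 * (4*2)^3 mod 29 = 25
j = 25 * 20^(-1) mod 29 = 23

j = 23 (mod 29)


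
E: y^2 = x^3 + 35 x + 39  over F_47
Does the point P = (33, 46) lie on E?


Check whether y^2 = x^3 + 35 x + 39 (mod 47) for (x, y) = (33, 46).
LHS: y^2 = 46^2 mod 47 = 1
RHS: x^3 + 35 x + 39 = 33^3 + 35*33 + 39 mod 47 = 1
LHS = RHS

Yes, on the curve


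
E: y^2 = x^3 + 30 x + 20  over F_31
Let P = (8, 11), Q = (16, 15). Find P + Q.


P != Q, so use the chord formula.
s = (y2 - y1) / (x2 - x1) = (4) / (8) mod 31 = 16
x3 = s^2 - x1 - x2 mod 31 = 16^2 - 8 - 16 = 15
y3 = s (x1 - x3) - y1 mod 31 = 16 * (8 - 15) - 11 = 1

P + Q = (15, 1)


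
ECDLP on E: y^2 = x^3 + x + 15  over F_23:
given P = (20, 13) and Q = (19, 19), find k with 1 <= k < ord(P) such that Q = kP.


Enumerate multiples of P until we hit Q = (19, 19):
  1P = (20, 13)
  2P = (19, 4)
  3P = (19, 19)
Match found at i = 3.

k = 3


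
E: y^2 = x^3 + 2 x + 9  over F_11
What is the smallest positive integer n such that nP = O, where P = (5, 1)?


Compute successive multiples of P until we hit O:
  1P = (5, 1)
  2P = (1, 10)
  3P = (8, 3)
  4P = (7, 5)
  5P = (3, 3)
  6P = (4, 9)
  7P = (0, 3)
  8P = (0, 8)
  ... (continuing to 15P)
  15P = O

ord(P) = 15


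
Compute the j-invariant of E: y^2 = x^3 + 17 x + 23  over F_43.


Delta = -16(4 a^3 + 27 b^2) mod 43 = 1
-1728 * (4 a)^3 = -1728 * (4*17)^3 mod 43 = 1
j = 1 * 1^(-1) mod 43 = 1

j = 1 (mod 43)


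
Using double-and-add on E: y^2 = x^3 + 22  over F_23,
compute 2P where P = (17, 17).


k = 2 = 10_2 (binary, LSB first: 01)
Double-and-add from P = (17, 17):
  bit 0 = 0: acc unchanged = O
  bit 1 = 1: acc = O + (1, 0) = (1, 0)

2P = (1, 0)


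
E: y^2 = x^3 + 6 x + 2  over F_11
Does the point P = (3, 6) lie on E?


Check whether y^2 = x^3 + 6 x + 2 (mod 11) for (x, y) = (3, 6).
LHS: y^2 = 6^2 mod 11 = 3
RHS: x^3 + 6 x + 2 = 3^3 + 6*3 + 2 mod 11 = 3
LHS = RHS

Yes, on the curve


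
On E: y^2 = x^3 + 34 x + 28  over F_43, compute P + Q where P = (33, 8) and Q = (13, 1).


P != Q, so use the chord formula.
s = (y2 - y1) / (x2 - x1) = (36) / (23) mod 43 = 24
x3 = s^2 - x1 - x2 mod 43 = 24^2 - 33 - 13 = 14
y3 = s (x1 - x3) - y1 mod 43 = 24 * (33 - 14) - 8 = 18

P + Q = (14, 18)


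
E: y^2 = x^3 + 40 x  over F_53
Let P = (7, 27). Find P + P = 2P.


Doubling: s = (3 x1^2 + a) / (2 y1)
s = (3*7^2 + 40) / (2*27) mod 53 = 28
x3 = s^2 - 2 x1 mod 53 = 28^2 - 2*7 = 28
y3 = s (x1 - x3) - y1 mod 53 = 28 * (7 - 28) - 27 = 21

2P = (28, 21)


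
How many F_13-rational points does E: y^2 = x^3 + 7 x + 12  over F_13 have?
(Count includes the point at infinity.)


For each x in F_13, count y with y^2 = x^3 + 7 x + 12 mod 13:
  x = 0: RHS = 12, y in [5, 8]  -> 2 point(s)
  x = 4: RHS = 0, y in [0]  -> 1 point(s)
  x = 5: RHS = 3, y in [4, 9]  -> 2 point(s)
  x = 6: RHS = 10, y in [6, 7]  -> 2 point(s)
  x = 7: RHS = 1, y in [1, 12]  -> 2 point(s)
  x = 10: RHS = 3, y in [4, 9]  -> 2 point(s)
  x = 11: RHS = 3, y in [4, 9]  -> 2 point(s)
  x = 12: RHS = 4, y in [2, 11]  -> 2 point(s)
Affine points: 15. Add the point at infinity: total = 16.

#E(F_13) = 16


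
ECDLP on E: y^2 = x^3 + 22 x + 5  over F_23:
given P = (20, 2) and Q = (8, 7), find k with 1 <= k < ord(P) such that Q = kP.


Enumerate multiples of P until we hit Q = (8, 7):
  1P = (20, 2)
  2P = (8, 7)
Match found at i = 2.

k = 2


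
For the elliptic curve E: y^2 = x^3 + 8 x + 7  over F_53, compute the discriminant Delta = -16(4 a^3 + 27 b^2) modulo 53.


4 a^3 + 27 b^2 = 4*8^3 + 27*7^2 = 2048 + 1323 = 3371
Delta = -16 * (3371) = -53936
Delta mod 53 = 18

Delta = 18 (mod 53)


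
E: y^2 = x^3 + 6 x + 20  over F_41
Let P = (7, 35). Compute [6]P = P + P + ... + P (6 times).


k = 6 = 110_2 (binary, LSB first: 011)
Double-and-add from P = (7, 35):
  bit 0 = 0: acc unchanged = O
  bit 1 = 1: acc = O + (23, 5) = (23, 5)
  bit 2 = 1: acc = (23, 5) + (38, 4) = (19, 33)

6P = (19, 33)


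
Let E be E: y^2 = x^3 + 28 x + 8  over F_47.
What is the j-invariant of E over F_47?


Delta = -16(4 a^3 + 27 b^2) mod 47 = 31
-1728 * (4 a)^3 = -1728 * (4*28)^3 mod 47 = 44
j = 44 * 31^(-1) mod 47 = 9

j = 9 (mod 47)


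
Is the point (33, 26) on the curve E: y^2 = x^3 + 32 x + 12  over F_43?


Check whether y^2 = x^3 + 32 x + 12 (mod 43) for (x, y) = (33, 26).
LHS: y^2 = 26^2 mod 43 = 31
RHS: x^3 + 32 x + 12 = 33^3 + 32*33 + 12 mod 43 = 25
LHS != RHS

No, not on the curve


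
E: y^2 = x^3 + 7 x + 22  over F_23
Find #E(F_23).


For each x in F_23, count y with y^2 = x^3 + 7 x + 22 mod 23:
  x = 3: RHS = 1, y in [1, 22]  -> 2 point(s)
  x = 6: RHS = 4, y in [2, 21]  -> 2 point(s)
  x = 7: RHS = 0, y in [0]  -> 1 point(s)
  x = 9: RHS = 9, y in [3, 20]  -> 2 point(s)
  x = 11: RHS = 4, y in [2, 21]  -> 2 point(s)
  x = 14: RHS = 12, y in [9, 14]  -> 2 point(s)
  x = 15: RHS = 6, y in [11, 12]  -> 2 point(s)
  x = 18: RHS = 0, y in [0]  -> 1 point(s)
  x = 21: RHS = 0, y in [0]  -> 1 point(s)
Affine points: 15. Add the point at infinity: total = 16.

#E(F_23) = 16


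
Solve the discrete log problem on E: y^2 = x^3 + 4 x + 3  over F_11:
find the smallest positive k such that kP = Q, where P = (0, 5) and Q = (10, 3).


Enumerate multiples of P until we hit Q = (10, 3):
  1P = (0, 5)
  2P = (5, 4)
  3P = (10, 8)
  4P = (10, 3)
Match found at i = 4.

k = 4


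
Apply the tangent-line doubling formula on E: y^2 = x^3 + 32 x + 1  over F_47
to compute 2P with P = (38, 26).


Doubling: s = (3 x1^2 + a) / (2 y1)
s = (3*38^2 + 32) / (2*26) mod 47 = 8
x3 = s^2 - 2 x1 mod 47 = 8^2 - 2*38 = 35
y3 = s (x1 - x3) - y1 mod 47 = 8 * (38 - 35) - 26 = 45

2P = (35, 45)


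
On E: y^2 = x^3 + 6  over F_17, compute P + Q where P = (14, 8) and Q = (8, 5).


P != Q, so use the chord formula.
s = (y2 - y1) / (x2 - x1) = (14) / (11) mod 17 = 9
x3 = s^2 - x1 - x2 mod 17 = 9^2 - 14 - 8 = 8
y3 = s (x1 - x3) - y1 mod 17 = 9 * (14 - 8) - 8 = 12

P + Q = (8, 12)


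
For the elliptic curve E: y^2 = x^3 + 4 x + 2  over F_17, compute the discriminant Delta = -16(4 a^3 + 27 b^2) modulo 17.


4 a^3 + 27 b^2 = 4*4^3 + 27*2^2 = 256 + 108 = 364
Delta = -16 * (364) = -5824
Delta mod 17 = 7

Delta = 7 (mod 17)


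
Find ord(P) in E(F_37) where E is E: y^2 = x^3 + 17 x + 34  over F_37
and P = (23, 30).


Compute successive multiples of P until we hit O:
  1P = (23, 30)
  2P = (3, 36)
  3P = (27, 23)
  4P = (34, 17)
  5P = (8, 33)
  6P = (9, 19)
  7P = (16, 31)
  8P = (32, 3)
  ... (continuing to 45P)
  45P = O

ord(P) = 45


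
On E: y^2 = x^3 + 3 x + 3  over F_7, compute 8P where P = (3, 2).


k = 8 = 1000_2 (binary, LSB first: 0001)
Double-and-add from P = (3, 2):
  bit 0 = 0: acc unchanged = O
  bit 1 = 0: acc unchanged = O
  bit 2 = 0: acc unchanged = O
  bit 3 = 1: acc = O + (3, 5) = (3, 5)

8P = (3, 5)


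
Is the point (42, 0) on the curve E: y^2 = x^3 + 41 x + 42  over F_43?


Check whether y^2 = x^3 + 41 x + 42 (mod 43) for (x, y) = (42, 0).
LHS: y^2 = 0^2 mod 43 = 0
RHS: x^3 + 41 x + 42 = 42^3 + 41*42 + 42 mod 43 = 0
LHS = RHS

Yes, on the curve


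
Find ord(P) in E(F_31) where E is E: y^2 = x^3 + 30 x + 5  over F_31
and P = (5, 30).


Compute successive multiples of P until we hit O:
  1P = (5, 30)
  2P = (26, 3)
  3P = (20, 7)
  4P = (14, 21)
  5P = (13, 9)
  6P = (1, 6)
  7P = (30, 6)
  8P = (12, 4)
  ... (continuing to 30P)
  30P = O

ord(P) = 30


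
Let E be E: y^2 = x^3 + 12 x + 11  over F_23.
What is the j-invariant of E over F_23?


Delta = -16(4 a^3 + 27 b^2) mod 23 = 22
-1728 * (4 a)^3 = -1728 * (4*12)^3 mod 23 = 22
j = 22 * 22^(-1) mod 23 = 1

j = 1 (mod 23)


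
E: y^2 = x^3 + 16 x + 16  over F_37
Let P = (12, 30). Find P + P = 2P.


Doubling: s = (3 x1^2 + a) / (2 y1)
s = (3*12^2 + 16) / (2*30) mod 37 = 5
x3 = s^2 - 2 x1 mod 37 = 5^2 - 2*12 = 1
y3 = s (x1 - x3) - y1 mod 37 = 5 * (12 - 1) - 30 = 25

2P = (1, 25)


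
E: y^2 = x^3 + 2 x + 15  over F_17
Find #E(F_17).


For each x in F_17, count y with y^2 = x^3 + 2 x + 15 mod 17:
  x = 0: RHS = 15, y in [7, 10]  -> 2 point(s)
  x = 1: RHS = 1, y in [1, 16]  -> 2 point(s)
  x = 4: RHS = 2, y in [6, 11]  -> 2 point(s)
  x = 7: RHS = 15, y in [7, 10]  -> 2 point(s)
  x = 8: RHS = 16, y in [4, 13]  -> 2 point(s)
  x = 10: RHS = 15, y in [7, 10]  -> 2 point(s)
  x = 11: RHS = 8, y in [5, 12]  -> 2 point(s)
  x = 12: RHS = 16, y in [4, 13]  -> 2 point(s)
  x = 14: RHS = 16, y in [4, 13]  -> 2 point(s)
Affine points: 18. Add the point at infinity: total = 19.

#E(F_17) = 19


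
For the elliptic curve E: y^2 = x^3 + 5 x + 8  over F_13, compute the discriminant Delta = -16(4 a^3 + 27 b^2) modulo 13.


4 a^3 + 27 b^2 = 4*5^3 + 27*8^2 = 500 + 1728 = 2228
Delta = -16 * (2228) = -35648
Delta mod 13 = 11

Delta = 11 (mod 13)


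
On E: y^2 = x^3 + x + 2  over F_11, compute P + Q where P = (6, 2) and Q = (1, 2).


P != Q, so use the chord formula.
s = (y2 - y1) / (x2 - x1) = (0) / (6) mod 11 = 0
x3 = s^2 - x1 - x2 mod 11 = 0^2 - 6 - 1 = 4
y3 = s (x1 - x3) - y1 mod 11 = 0 * (6 - 4) - 2 = 9

P + Q = (4, 9)


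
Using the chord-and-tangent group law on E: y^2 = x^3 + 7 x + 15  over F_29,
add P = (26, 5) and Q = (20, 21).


P != Q, so use the chord formula.
s = (y2 - y1) / (x2 - x1) = (16) / (23) mod 29 = 7
x3 = s^2 - x1 - x2 mod 29 = 7^2 - 26 - 20 = 3
y3 = s (x1 - x3) - y1 mod 29 = 7 * (26 - 3) - 5 = 11

P + Q = (3, 11)


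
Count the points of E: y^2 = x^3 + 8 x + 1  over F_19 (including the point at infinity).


For each x in F_19, count y with y^2 = x^3 + 8 x + 1 mod 19:
  x = 0: RHS = 1, y in [1, 18]  -> 2 point(s)
  x = 2: RHS = 6, y in [5, 14]  -> 2 point(s)
  x = 7: RHS = 1, y in [1, 18]  -> 2 point(s)
  x = 8: RHS = 7, y in [8, 11]  -> 2 point(s)
  x = 9: RHS = 4, y in [2, 17]  -> 2 point(s)
  x = 10: RHS = 17, y in [6, 13]  -> 2 point(s)
  x = 12: RHS = 1, y in [1, 18]  -> 2 point(s)
  x = 14: RHS = 7, y in [8, 11]  -> 2 point(s)
  x = 15: RHS = 0, y in [0]  -> 1 point(s)
  x = 16: RHS = 7, y in [8, 11]  -> 2 point(s)
  x = 18: RHS = 11, y in [7, 12]  -> 2 point(s)
Affine points: 21. Add the point at infinity: total = 22.

#E(F_19) = 22


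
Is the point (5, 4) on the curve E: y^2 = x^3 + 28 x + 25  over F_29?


Check whether y^2 = x^3 + 28 x + 25 (mod 29) for (x, y) = (5, 4).
LHS: y^2 = 4^2 mod 29 = 16
RHS: x^3 + 28 x + 25 = 5^3 + 28*5 + 25 mod 29 = 0
LHS != RHS

No, not on the curve


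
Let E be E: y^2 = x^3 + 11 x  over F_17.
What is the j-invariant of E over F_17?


Delta = -16(4 a^3 + 27 b^2) mod 17 = 3
-1728 * (4 a)^3 = -1728 * (4*11)^3 mod 17 = 16
j = 16 * 3^(-1) mod 17 = 11

j = 11 (mod 17)


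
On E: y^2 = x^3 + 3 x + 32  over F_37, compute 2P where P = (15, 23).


Doubling: s = (3 x1^2 + a) / (2 y1)
s = (3*15^2 + 3) / (2*23) mod 37 = 26
x3 = s^2 - 2 x1 mod 37 = 26^2 - 2*15 = 17
y3 = s (x1 - x3) - y1 mod 37 = 26 * (15 - 17) - 23 = 36

2P = (17, 36)


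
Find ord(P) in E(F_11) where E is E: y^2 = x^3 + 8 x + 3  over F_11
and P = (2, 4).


Compute successive multiples of P until we hit O:
  1P = (2, 4)
  2P = (5, 5)
  3P = (9, 1)
  4P = (4, 0)
  5P = (9, 10)
  6P = (5, 6)
  7P = (2, 7)
  8P = O

ord(P) = 8


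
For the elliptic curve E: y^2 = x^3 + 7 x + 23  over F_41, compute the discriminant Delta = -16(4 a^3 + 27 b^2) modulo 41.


4 a^3 + 27 b^2 = 4*7^3 + 27*23^2 = 1372 + 14283 = 15655
Delta = -16 * (15655) = -250480
Delta mod 41 = 30

Delta = 30 (mod 41)


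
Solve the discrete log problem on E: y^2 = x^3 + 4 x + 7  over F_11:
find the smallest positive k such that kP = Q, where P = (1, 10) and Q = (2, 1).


Enumerate multiples of P until we hit Q = (2, 1):
  1P = (1, 10)
  2P = (2, 10)
  3P = (8, 1)
  4P = (5, 3)
  5P = (6, 7)
  6P = (7, 9)
  7P = (7, 2)
  8P = (6, 4)
  9P = (5, 8)
  10P = (8, 10)
  11P = (2, 1)
Match found at i = 11.

k = 11


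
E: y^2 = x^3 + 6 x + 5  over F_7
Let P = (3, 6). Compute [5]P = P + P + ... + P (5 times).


k = 5 = 101_2 (binary, LSB first: 101)
Double-and-add from P = (3, 6):
  bit 0 = 1: acc = O + (3, 6) = (3, 6)
  bit 1 = 0: acc unchanged = (3, 6)
  bit 2 = 1: acc = (3, 6) + (4, 3) = (2, 5)

5P = (2, 5)


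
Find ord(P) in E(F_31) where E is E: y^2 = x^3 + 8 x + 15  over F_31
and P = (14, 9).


Compute successive multiples of P until we hit O:
  1P = (14, 9)
  2P = (22, 12)
  3P = (15, 10)
  4P = (3, 2)
  5P = (8, 23)
  6P = (11, 15)
  7P = (10, 14)
  8P = (26, 6)
  ... (continuing to 19P)
  19P = O

ord(P) = 19


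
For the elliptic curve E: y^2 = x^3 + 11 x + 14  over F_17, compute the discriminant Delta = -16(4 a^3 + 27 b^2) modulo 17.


4 a^3 + 27 b^2 = 4*11^3 + 27*14^2 = 5324 + 5292 = 10616
Delta = -16 * (10616) = -169856
Delta mod 17 = 8

Delta = 8 (mod 17)


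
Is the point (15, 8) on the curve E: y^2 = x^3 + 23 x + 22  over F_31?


Check whether y^2 = x^3 + 23 x + 22 (mod 31) for (x, y) = (15, 8).
LHS: y^2 = 8^2 mod 31 = 2
RHS: x^3 + 23 x + 22 = 15^3 + 23*15 + 22 mod 31 = 22
LHS != RHS

No, not on the curve


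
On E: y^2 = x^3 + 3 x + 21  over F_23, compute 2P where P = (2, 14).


k = 2 = 10_2 (binary, LSB first: 01)
Double-and-add from P = (2, 14):
  bit 0 = 0: acc unchanged = O
  bit 1 = 1: acc = O + (5, 0) = (5, 0)

2P = (5, 0)


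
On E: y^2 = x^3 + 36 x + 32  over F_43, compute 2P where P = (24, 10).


Doubling: s = (3 x1^2 + a) / (2 y1)
s = (3*24^2 + 36) / (2*10) mod 43 = 28
x3 = s^2 - 2 x1 mod 43 = 28^2 - 2*24 = 5
y3 = s (x1 - x3) - y1 mod 43 = 28 * (24 - 5) - 10 = 6

2P = (5, 6)


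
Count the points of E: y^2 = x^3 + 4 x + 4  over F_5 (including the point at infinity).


For each x in F_5, count y with y^2 = x^3 + 4 x + 4 mod 5:
  x = 0: RHS = 4, y in [2, 3]  -> 2 point(s)
  x = 1: RHS = 4, y in [2, 3]  -> 2 point(s)
  x = 2: RHS = 0, y in [0]  -> 1 point(s)
  x = 4: RHS = 4, y in [2, 3]  -> 2 point(s)
Affine points: 7. Add the point at infinity: total = 8.

#E(F_5) = 8


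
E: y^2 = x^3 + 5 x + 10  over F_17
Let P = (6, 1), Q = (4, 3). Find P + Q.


P != Q, so use the chord formula.
s = (y2 - y1) / (x2 - x1) = (2) / (15) mod 17 = 16
x3 = s^2 - x1 - x2 mod 17 = 16^2 - 6 - 4 = 8
y3 = s (x1 - x3) - y1 mod 17 = 16 * (6 - 8) - 1 = 1

P + Q = (8, 1)


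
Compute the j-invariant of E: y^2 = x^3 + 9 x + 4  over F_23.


Delta = -16(4 a^3 + 27 b^2) mod 23 = 22
-1728 * (4 a)^3 = -1728 * (4*9)^3 mod 23 = 10
j = 10 * 22^(-1) mod 23 = 13

j = 13 (mod 23)


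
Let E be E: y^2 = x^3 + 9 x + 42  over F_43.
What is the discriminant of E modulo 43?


4 a^3 + 27 b^2 = 4*9^3 + 27*42^2 = 2916 + 47628 = 50544
Delta = -16 * (50544) = -808704
Delta mod 43 = 40

Delta = 40 (mod 43)


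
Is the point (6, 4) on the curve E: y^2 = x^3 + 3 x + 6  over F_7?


Check whether y^2 = x^3 + 3 x + 6 (mod 7) for (x, y) = (6, 4).
LHS: y^2 = 4^2 mod 7 = 2
RHS: x^3 + 3 x + 6 = 6^3 + 3*6 + 6 mod 7 = 2
LHS = RHS

Yes, on the curve


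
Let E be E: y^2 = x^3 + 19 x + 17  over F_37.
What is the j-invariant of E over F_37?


Delta = -16(4 a^3 + 27 b^2) mod 37 = 19
-1728 * (4 a)^3 = -1728 * (4*19)^3 mod 37 = 14
j = 14 * 19^(-1) mod 37 = 28

j = 28 (mod 37)


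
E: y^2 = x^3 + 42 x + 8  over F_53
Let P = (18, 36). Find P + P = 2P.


Doubling: s = (3 x1^2 + a) / (2 y1)
s = (3*18^2 + 42) / (2*36) mod 53 = 45
x3 = s^2 - 2 x1 mod 53 = 45^2 - 2*18 = 28
y3 = s (x1 - x3) - y1 mod 53 = 45 * (18 - 28) - 36 = 44

2P = (28, 44)


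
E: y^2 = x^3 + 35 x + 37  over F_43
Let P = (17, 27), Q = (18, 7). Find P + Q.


P != Q, so use the chord formula.
s = (y2 - y1) / (x2 - x1) = (23) / (1) mod 43 = 23
x3 = s^2 - x1 - x2 mod 43 = 23^2 - 17 - 18 = 21
y3 = s (x1 - x3) - y1 mod 43 = 23 * (17 - 21) - 27 = 10

P + Q = (21, 10)


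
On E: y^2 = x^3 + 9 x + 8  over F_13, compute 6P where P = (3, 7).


k = 6 = 110_2 (binary, LSB first: 011)
Double-and-add from P = (3, 7):
  bit 0 = 0: acc unchanged = O
  bit 1 = 1: acc = O + (3, 6) = (3, 6)
  bit 2 = 1: acc = (3, 6) + (3, 7) = O

6P = O


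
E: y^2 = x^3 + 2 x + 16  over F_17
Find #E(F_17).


For each x in F_17, count y with y^2 = x^3 + 2 x + 16 mod 17:
  x = 0: RHS = 16, y in [4, 13]  -> 2 point(s)
  x = 1: RHS = 2, y in [6, 11]  -> 2 point(s)
  x = 3: RHS = 15, y in [7, 10]  -> 2 point(s)
  x = 5: RHS = 15, y in [7, 10]  -> 2 point(s)
  x = 7: RHS = 16, y in [4, 13]  -> 2 point(s)
  x = 8: RHS = 0, y in [0]  -> 1 point(s)
  x = 9: RHS = 15, y in [7, 10]  -> 2 point(s)
  x = 10: RHS = 16, y in [4, 13]  -> 2 point(s)
  x = 11: RHS = 9, y in [3, 14]  -> 2 point(s)
  x = 12: RHS = 0, y in [0]  -> 1 point(s)
  x = 14: RHS = 0, y in [0]  -> 1 point(s)
  x = 15: RHS = 4, y in [2, 15]  -> 2 point(s)
  x = 16: RHS = 13, y in [8, 9]  -> 2 point(s)
Affine points: 23. Add the point at infinity: total = 24.

#E(F_17) = 24


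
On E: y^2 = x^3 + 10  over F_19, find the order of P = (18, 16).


Compute successive multiples of P until we hit O:
  1P = (18, 16)
  2P = (7, 7)
  3P = (11, 7)
  4P = (6, 13)
  5P = (1, 12)
  6P = (4, 13)
  7P = (8, 16)
  8P = (12, 3)
  ... (continuing to 19P)
  19P = O

ord(P) = 19


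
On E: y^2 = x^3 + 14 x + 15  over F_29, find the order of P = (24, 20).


Compute successive multiples of P until we hit O:
  1P = (24, 20)
  2P = (5, 23)
  3P = (23, 18)
  4P = (15, 27)
  5P = (6, 24)
  6P = (8, 28)
  7P = (19, 21)
  8P = (22, 26)
  ... (continuing to 18P)
  18P = O

ord(P) = 18


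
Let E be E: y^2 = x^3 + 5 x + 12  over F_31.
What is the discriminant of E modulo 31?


4 a^3 + 27 b^2 = 4*5^3 + 27*12^2 = 500 + 3888 = 4388
Delta = -16 * (4388) = -70208
Delta mod 31 = 7

Delta = 7 (mod 31)


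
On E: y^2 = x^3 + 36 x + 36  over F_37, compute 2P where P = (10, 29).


Doubling: s = (3 x1^2 + a) / (2 y1)
s = (3*10^2 + 36) / (2*29) mod 37 = 16
x3 = s^2 - 2 x1 mod 37 = 16^2 - 2*10 = 14
y3 = s (x1 - x3) - y1 mod 37 = 16 * (10 - 14) - 29 = 18

2P = (14, 18)


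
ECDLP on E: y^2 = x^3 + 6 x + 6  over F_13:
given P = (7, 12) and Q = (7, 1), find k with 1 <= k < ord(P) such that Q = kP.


Enumerate multiples of P until we hit Q = (7, 1):
  1P = (7, 12)
  2P = (11, 8)
  3P = (9, 3)
  4P = (1, 0)
  5P = (9, 10)
  6P = (11, 5)
  7P = (7, 1)
Match found at i = 7.

k = 7


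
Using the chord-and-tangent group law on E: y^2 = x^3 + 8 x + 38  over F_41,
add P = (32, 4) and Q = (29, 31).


P != Q, so use the chord formula.
s = (y2 - y1) / (x2 - x1) = (27) / (38) mod 41 = 32
x3 = s^2 - x1 - x2 mod 41 = 32^2 - 32 - 29 = 20
y3 = s (x1 - x3) - y1 mod 41 = 32 * (32 - 20) - 4 = 11

P + Q = (20, 11)


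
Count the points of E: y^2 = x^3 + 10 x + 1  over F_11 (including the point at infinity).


For each x in F_11, count y with y^2 = x^3 + 10 x + 1 mod 11:
  x = 0: RHS = 1, y in [1, 10]  -> 2 point(s)
  x = 1: RHS = 1, y in [1, 10]  -> 2 point(s)
  x = 3: RHS = 3, y in [5, 6]  -> 2 point(s)
  x = 5: RHS = 0, y in [0]  -> 1 point(s)
  x = 10: RHS = 1, y in [1, 10]  -> 2 point(s)
Affine points: 9. Add the point at infinity: total = 10.

#E(F_11) = 10


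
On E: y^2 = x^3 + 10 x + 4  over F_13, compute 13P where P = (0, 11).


k = 13 = 1101_2 (binary, LSB first: 1011)
Double-and-add from P = (0, 11):
  bit 0 = 1: acc = O + (0, 11) = (0, 11)
  bit 1 = 0: acc unchanged = (0, 11)
  bit 2 = 1: acc = (0, 11) + (10, 8) = (4, 11)
  bit 3 = 1: acc = (4, 11) + (5, 6) = (3, 10)

13P = (3, 10)


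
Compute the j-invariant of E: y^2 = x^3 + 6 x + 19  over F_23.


Delta = -16(4 a^3 + 27 b^2) mod 23 = 10
-1728 * (4 a)^3 = -1728 * (4*6)^3 mod 23 = 20
j = 20 * 10^(-1) mod 23 = 2

j = 2 (mod 23)


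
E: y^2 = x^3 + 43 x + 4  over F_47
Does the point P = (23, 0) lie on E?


Check whether y^2 = x^3 + 43 x + 4 (mod 47) for (x, y) = (23, 0).
LHS: y^2 = 0^2 mod 47 = 0
RHS: x^3 + 43 x + 4 = 23^3 + 43*23 + 4 mod 47 = 0
LHS = RHS

Yes, on the curve


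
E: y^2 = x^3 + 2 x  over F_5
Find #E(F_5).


For each x in F_5, count y with y^2 = x^3 + 2 x + 0 mod 5:
  x = 0: RHS = 0, y in [0]  -> 1 point(s)
Affine points: 1. Add the point at infinity: total = 2.

#E(F_5) = 2


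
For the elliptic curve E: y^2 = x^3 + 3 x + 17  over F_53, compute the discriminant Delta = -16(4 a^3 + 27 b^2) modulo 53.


4 a^3 + 27 b^2 = 4*3^3 + 27*17^2 = 108 + 7803 = 7911
Delta = -16 * (7911) = -126576
Delta mod 53 = 41

Delta = 41 (mod 53)


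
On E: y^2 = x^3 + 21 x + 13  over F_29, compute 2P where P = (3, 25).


k = 2 = 10_2 (binary, LSB first: 01)
Double-and-add from P = (3, 25):
  bit 0 = 0: acc unchanged = O
  bit 1 = 1: acc = O + (1, 21) = (1, 21)

2P = (1, 21)


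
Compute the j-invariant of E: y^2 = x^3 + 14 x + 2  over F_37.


Delta = -16(4 a^3 + 27 b^2) mod 37 = 34
-1728 * (4 a)^3 = -1728 * (4*14)^3 mod 37 = 6
j = 6 * 34^(-1) mod 37 = 35

j = 35 (mod 37)


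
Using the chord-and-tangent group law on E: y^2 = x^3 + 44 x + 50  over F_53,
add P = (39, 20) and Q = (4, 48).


P != Q, so use the chord formula.
s = (y2 - y1) / (x2 - x1) = (28) / (18) mod 53 = 31
x3 = s^2 - x1 - x2 mod 53 = 31^2 - 39 - 4 = 17
y3 = s (x1 - x3) - y1 mod 53 = 31 * (39 - 17) - 20 = 26

P + Q = (17, 26)


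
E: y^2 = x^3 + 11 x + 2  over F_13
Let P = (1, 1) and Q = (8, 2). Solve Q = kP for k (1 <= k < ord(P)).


Enumerate multiples of P until we hit Q = (8, 2):
  1P = (1, 1)
  2P = (8, 2)
Match found at i = 2.

k = 2


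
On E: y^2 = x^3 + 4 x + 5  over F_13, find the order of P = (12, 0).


Compute successive multiples of P until we hit O:
  1P = (12, 0)
  2P = O

ord(P) = 2


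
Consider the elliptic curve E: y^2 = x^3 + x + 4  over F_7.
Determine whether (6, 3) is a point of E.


Check whether y^2 = x^3 + 1 x + 4 (mod 7) for (x, y) = (6, 3).
LHS: y^2 = 3^2 mod 7 = 2
RHS: x^3 + 1 x + 4 = 6^3 + 1*6 + 4 mod 7 = 2
LHS = RHS

Yes, on the curve


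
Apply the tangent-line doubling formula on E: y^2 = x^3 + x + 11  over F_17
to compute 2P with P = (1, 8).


Doubling: s = (3 x1^2 + a) / (2 y1)
s = (3*1^2 + 1) / (2*8) mod 17 = 13
x3 = s^2 - 2 x1 mod 17 = 13^2 - 2*1 = 14
y3 = s (x1 - x3) - y1 mod 17 = 13 * (1 - 14) - 8 = 10

2P = (14, 10)


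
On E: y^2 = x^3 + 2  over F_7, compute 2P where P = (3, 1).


Doubling: s = (3 x1^2 + a) / (2 y1)
s = (3*3^2 + 0) / (2*1) mod 7 = 3
x3 = s^2 - 2 x1 mod 7 = 3^2 - 2*3 = 3
y3 = s (x1 - x3) - y1 mod 7 = 3 * (3 - 3) - 1 = 6

2P = (3, 6)


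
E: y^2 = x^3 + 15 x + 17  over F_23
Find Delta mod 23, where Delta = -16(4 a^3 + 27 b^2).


4 a^3 + 27 b^2 = 4*15^3 + 27*17^2 = 13500 + 7803 = 21303
Delta = -16 * (21303) = -340848
Delta mod 23 = 12

Delta = 12 (mod 23)


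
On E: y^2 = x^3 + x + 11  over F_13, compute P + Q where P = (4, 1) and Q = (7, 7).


P != Q, so use the chord formula.
s = (y2 - y1) / (x2 - x1) = (6) / (3) mod 13 = 2
x3 = s^2 - x1 - x2 mod 13 = 2^2 - 4 - 7 = 6
y3 = s (x1 - x3) - y1 mod 13 = 2 * (4 - 6) - 1 = 8

P + Q = (6, 8)


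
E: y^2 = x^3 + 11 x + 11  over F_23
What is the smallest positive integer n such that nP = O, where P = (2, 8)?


Compute successive multiples of P until we hit O:
  1P = (2, 8)
  2P = (19, 15)
  3P = (4, 2)
  4P = (3, 18)
  5P = (3, 5)
  6P = (4, 21)
  7P = (19, 8)
  8P = (2, 15)
  ... (continuing to 9P)
  9P = O

ord(P) = 9


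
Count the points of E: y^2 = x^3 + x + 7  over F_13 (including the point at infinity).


For each x in F_13, count y with y^2 = x^3 + 1 x + 7 mod 13:
  x = 1: RHS = 9, y in [3, 10]  -> 2 point(s)
  x = 2: RHS = 4, y in [2, 11]  -> 2 point(s)
  x = 4: RHS = 10, y in [6, 7]  -> 2 point(s)
  x = 9: RHS = 4, y in [2, 11]  -> 2 point(s)
  x = 10: RHS = 3, y in [4, 9]  -> 2 point(s)
  x = 11: RHS = 10, y in [6, 7]  -> 2 point(s)
Affine points: 12. Add the point at infinity: total = 13.

#E(F_13) = 13


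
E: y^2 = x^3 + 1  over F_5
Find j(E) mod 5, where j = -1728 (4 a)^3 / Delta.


Delta = -16(4 a^3 + 27 b^2) mod 5 = 3
-1728 * (4 a)^3 = -1728 * (4*0)^3 mod 5 = 0
j = 0 * 3^(-1) mod 5 = 0

j = 0 (mod 5)


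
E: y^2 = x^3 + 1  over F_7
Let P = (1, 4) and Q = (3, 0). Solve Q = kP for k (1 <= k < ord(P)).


Enumerate multiples of P until we hit Q = (3, 0):
  1P = (1, 4)
  2P = (0, 6)
  3P = (3, 0)
Match found at i = 3.

k = 3


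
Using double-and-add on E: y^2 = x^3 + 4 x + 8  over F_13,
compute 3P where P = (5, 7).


k = 3 = 11_2 (binary, LSB first: 11)
Double-and-add from P = (5, 7):
  bit 0 = 1: acc = O + (5, 7) = (5, 7)
  bit 1 = 1: acc = (5, 7) + (4, 7) = (4, 6)

3P = (4, 6)


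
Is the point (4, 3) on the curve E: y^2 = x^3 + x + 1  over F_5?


Check whether y^2 = x^3 + 1 x + 1 (mod 5) for (x, y) = (4, 3).
LHS: y^2 = 3^2 mod 5 = 4
RHS: x^3 + 1 x + 1 = 4^3 + 1*4 + 1 mod 5 = 4
LHS = RHS

Yes, on the curve


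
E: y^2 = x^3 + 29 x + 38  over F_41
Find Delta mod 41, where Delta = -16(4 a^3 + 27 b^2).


4 a^3 + 27 b^2 = 4*29^3 + 27*38^2 = 97556 + 38988 = 136544
Delta = -16 * (136544) = -2184704
Delta mod 41 = 22

Delta = 22 (mod 41)


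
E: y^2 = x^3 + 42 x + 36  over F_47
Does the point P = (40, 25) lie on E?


Check whether y^2 = x^3 + 42 x + 36 (mod 47) for (x, y) = (40, 25).
LHS: y^2 = 25^2 mod 47 = 14
RHS: x^3 + 42 x + 36 = 40^3 + 42*40 + 36 mod 47 = 10
LHS != RHS

No, not on the curve


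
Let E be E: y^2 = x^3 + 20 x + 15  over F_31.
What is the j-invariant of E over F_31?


Delta = -16(4 a^3 + 27 b^2) mod 31 = 12
-1728 * (4 a)^3 = -1728 * (4*20)^3 mod 31 = 1
j = 1 * 12^(-1) mod 31 = 13

j = 13 (mod 31)


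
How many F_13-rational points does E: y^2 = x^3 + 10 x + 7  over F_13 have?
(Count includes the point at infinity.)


For each x in F_13, count y with y^2 = x^3 + 10 x + 7 mod 13:
  x = 2: RHS = 9, y in [3, 10]  -> 2 point(s)
  x = 3: RHS = 12, y in [5, 8]  -> 2 point(s)
  x = 5: RHS = 0, y in [0]  -> 1 point(s)
  x = 6: RHS = 10, y in [6, 7]  -> 2 point(s)
  x = 7: RHS = 4, y in [2, 11]  -> 2 point(s)
  x = 8: RHS = 1, y in [1, 12]  -> 2 point(s)
  x = 12: RHS = 9, y in [3, 10]  -> 2 point(s)
Affine points: 13. Add the point at infinity: total = 14.

#E(F_13) = 14


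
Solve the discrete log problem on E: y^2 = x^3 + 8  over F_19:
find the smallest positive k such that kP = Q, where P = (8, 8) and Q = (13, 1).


Enumerate multiples of P until we hit Q = (13, 1):
  1P = (8, 8)
  2P = (14, 15)
  3P = (1, 16)
  4P = (2, 15)
  5P = (13, 1)
Match found at i = 5.

k = 5


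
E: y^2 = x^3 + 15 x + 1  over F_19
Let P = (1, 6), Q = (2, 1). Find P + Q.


P != Q, so use the chord formula.
s = (y2 - y1) / (x2 - x1) = (14) / (1) mod 19 = 14
x3 = s^2 - x1 - x2 mod 19 = 14^2 - 1 - 2 = 3
y3 = s (x1 - x3) - y1 mod 19 = 14 * (1 - 3) - 6 = 4

P + Q = (3, 4)


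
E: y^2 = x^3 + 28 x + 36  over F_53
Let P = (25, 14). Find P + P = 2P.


Doubling: s = (3 x1^2 + a) / (2 y1)
s = (3*25^2 + 28) / (2*14) mod 53 = 32
x3 = s^2 - 2 x1 mod 53 = 32^2 - 2*25 = 20
y3 = s (x1 - x3) - y1 mod 53 = 32 * (25 - 20) - 14 = 40

2P = (20, 40)


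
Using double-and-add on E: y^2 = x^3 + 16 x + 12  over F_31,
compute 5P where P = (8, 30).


k = 5 = 101_2 (binary, LSB first: 101)
Double-and-add from P = (8, 30):
  bit 0 = 1: acc = O + (8, 30) = (8, 30)
  bit 1 = 0: acc unchanged = (8, 30)
  bit 2 = 1: acc = (8, 30) + (15, 0) = (27, 16)

5P = (27, 16)


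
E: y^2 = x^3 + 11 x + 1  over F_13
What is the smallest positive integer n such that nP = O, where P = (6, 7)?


Compute successive multiples of P until we hit O:
  1P = (6, 7)
  2P = (5, 8)
  3P = (3, 3)
  4P = (0, 1)
  5P = (8, 4)
  6P = (11, 7)
  7P = (9, 6)
  8P = (1, 0)
  ... (continuing to 16P)
  16P = O

ord(P) = 16


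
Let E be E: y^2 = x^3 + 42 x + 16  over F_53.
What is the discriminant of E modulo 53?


4 a^3 + 27 b^2 = 4*42^3 + 27*16^2 = 296352 + 6912 = 303264
Delta = -16 * (303264) = -4852224
Delta mod 53 = 32

Delta = 32 (mod 53)


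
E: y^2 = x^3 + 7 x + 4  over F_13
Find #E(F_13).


For each x in F_13, count y with y^2 = x^3 + 7 x + 4 mod 13:
  x = 0: RHS = 4, y in [2, 11]  -> 2 point(s)
  x = 1: RHS = 12, y in [5, 8]  -> 2 point(s)
  x = 2: RHS = 0, y in [0]  -> 1 point(s)
  x = 3: RHS = 0, y in [0]  -> 1 point(s)
  x = 8: RHS = 0, y in [0]  -> 1 point(s)
  x = 9: RHS = 3, y in [4, 9]  -> 2 point(s)
  x = 12: RHS = 9, y in [3, 10]  -> 2 point(s)
Affine points: 11. Add the point at infinity: total = 12.

#E(F_13) = 12


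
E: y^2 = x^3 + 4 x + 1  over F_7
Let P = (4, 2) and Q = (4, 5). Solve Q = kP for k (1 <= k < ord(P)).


Enumerate multiples of P until we hit Q = (4, 5):
  1P = (4, 2)
  2P = (0, 1)
  3P = (0, 6)
  4P = (4, 5)
Match found at i = 4.

k = 4


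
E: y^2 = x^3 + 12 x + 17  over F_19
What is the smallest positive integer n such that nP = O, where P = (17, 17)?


Compute successive multiples of P until we hit O:
  1P = (17, 17)
  2P = (2, 7)
  3P = (11, 6)
  4P = (16, 7)
  5P = (10, 15)
  6P = (1, 12)
  7P = (8, 6)
  8P = (3, 17)
  ... (continuing to 26P)
  26P = O

ord(P) = 26


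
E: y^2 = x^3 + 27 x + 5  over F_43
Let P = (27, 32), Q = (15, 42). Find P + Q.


P != Q, so use the chord formula.
s = (y2 - y1) / (x2 - x1) = (10) / (31) mod 43 = 35
x3 = s^2 - x1 - x2 mod 43 = 35^2 - 27 - 15 = 22
y3 = s (x1 - x3) - y1 mod 43 = 35 * (27 - 22) - 32 = 14

P + Q = (22, 14)


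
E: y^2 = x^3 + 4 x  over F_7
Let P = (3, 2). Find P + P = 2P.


Doubling: s = (3 x1^2 + a) / (2 y1)
s = (3*3^2 + 4) / (2*2) mod 7 = 6
x3 = s^2 - 2 x1 mod 7 = 6^2 - 2*3 = 2
y3 = s (x1 - x3) - y1 mod 7 = 6 * (3 - 2) - 2 = 4

2P = (2, 4)


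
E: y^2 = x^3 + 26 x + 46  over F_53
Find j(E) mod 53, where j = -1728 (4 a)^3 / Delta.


Delta = -16(4 a^3 + 27 b^2) mod 53 = 40
-1728 * (4 a)^3 = -1728 * (4*26)^3 mod 53 = 44
j = 44 * 40^(-1) mod 53 = 17

j = 17 (mod 53)


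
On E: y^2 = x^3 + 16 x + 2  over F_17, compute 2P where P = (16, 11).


k = 2 = 10_2 (binary, LSB first: 01)
Double-and-add from P = (16, 11):
  bit 0 = 0: acc unchanged = O
  bit 1 = 1: acc = O + (11, 8) = (11, 8)

2P = (11, 8)


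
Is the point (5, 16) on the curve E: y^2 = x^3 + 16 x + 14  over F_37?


Check whether y^2 = x^3 + 16 x + 14 (mod 37) for (x, y) = (5, 16).
LHS: y^2 = 16^2 mod 37 = 34
RHS: x^3 + 16 x + 14 = 5^3 + 16*5 + 14 mod 37 = 34
LHS = RHS

Yes, on the curve


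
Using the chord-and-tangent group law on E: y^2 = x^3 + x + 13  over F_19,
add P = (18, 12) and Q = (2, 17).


P != Q, so use the chord formula.
s = (y2 - y1) / (x2 - x1) = (5) / (3) mod 19 = 8
x3 = s^2 - x1 - x2 mod 19 = 8^2 - 18 - 2 = 6
y3 = s (x1 - x3) - y1 mod 19 = 8 * (18 - 6) - 12 = 8

P + Q = (6, 8)


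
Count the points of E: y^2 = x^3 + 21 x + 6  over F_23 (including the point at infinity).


For each x in F_23, count y with y^2 = x^3 + 21 x + 6 mod 23:
  x = 0: RHS = 6, y in [11, 12]  -> 2 point(s)
  x = 3: RHS = 4, y in [2, 21]  -> 2 point(s)
  x = 4: RHS = 16, y in [4, 19]  -> 2 point(s)
  x = 5: RHS = 6, y in [11, 12]  -> 2 point(s)
  x = 6: RHS = 3, y in [7, 16]  -> 2 point(s)
  x = 7: RHS = 13, y in [6, 17]  -> 2 point(s)
  x = 9: RHS = 4, y in [2, 21]  -> 2 point(s)
  x = 11: RHS = 4, y in [2, 21]  -> 2 point(s)
  x = 12: RHS = 8, y in [10, 13]  -> 2 point(s)
  x = 14: RHS = 8, y in [10, 13]  -> 2 point(s)
  x = 15: RHS = 16, y in [4, 19]  -> 2 point(s)
  x = 17: RHS = 9, y in [3, 20]  -> 2 point(s)
  x = 18: RHS = 6, y in [11, 12]  -> 2 point(s)
  x = 20: RHS = 8, y in [10, 13]  -> 2 point(s)
  x = 21: RHS = 2, y in [5, 18]  -> 2 point(s)
Affine points: 30. Add the point at infinity: total = 31.

#E(F_23) = 31


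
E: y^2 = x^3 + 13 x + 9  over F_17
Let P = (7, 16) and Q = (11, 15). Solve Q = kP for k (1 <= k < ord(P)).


Enumerate multiples of P until we hit Q = (11, 15):
  1P = (7, 16)
  2P = (11, 15)
Match found at i = 2.

k = 2


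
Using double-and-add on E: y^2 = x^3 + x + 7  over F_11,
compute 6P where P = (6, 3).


k = 6 = 110_2 (binary, LSB first: 011)
Double-and-add from P = (6, 3):
  bit 0 = 0: acc unchanged = O
  bit 1 = 1: acc = O + (3, 2) = (3, 2)
  bit 2 = 1: acc = (3, 2) + (10, 4) = (1, 8)

6P = (1, 8)


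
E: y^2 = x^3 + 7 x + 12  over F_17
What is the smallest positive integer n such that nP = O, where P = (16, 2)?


Compute successive multiples of P until we hit O:
  1P = (16, 2)
  2P = (4, 11)
  3P = (5, 11)
  4P = (11, 14)
  5P = (8, 6)
  6P = (6, 10)
  7P = (14, 10)
  8P = (3, 14)
  ... (continuing to 20P)
  20P = O

ord(P) = 20


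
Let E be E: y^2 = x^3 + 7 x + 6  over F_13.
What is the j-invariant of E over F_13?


Delta = -16(4 a^3 + 27 b^2) mod 13 = 1
-1728 * (4 a)^3 = -1728 * (4*7)^3 mod 13 = 8
j = 8 * 1^(-1) mod 13 = 8

j = 8 (mod 13)


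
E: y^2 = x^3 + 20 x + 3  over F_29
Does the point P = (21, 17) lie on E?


Check whether y^2 = x^3 + 20 x + 3 (mod 29) for (x, y) = (21, 17).
LHS: y^2 = 17^2 mod 29 = 28
RHS: x^3 + 20 x + 3 = 21^3 + 20*21 + 3 mod 29 = 27
LHS != RHS

No, not on the curve


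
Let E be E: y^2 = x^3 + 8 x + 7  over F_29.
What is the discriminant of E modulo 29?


4 a^3 + 27 b^2 = 4*8^3 + 27*7^2 = 2048 + 1323 = 3371
Delta = -16 * (3371) = -53936
Delta mod 29 = 4

Delta = 4 (mod 29)


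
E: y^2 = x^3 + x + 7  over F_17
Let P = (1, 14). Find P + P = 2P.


Doubling: s = (3 x1^2 + a) / (2 y1)
s = (3*1^2 + 1) / (2*14) mod 17 = 5
x3 = s^2 - 2 x1 mod 17 = 5^2 - 2*1 = 6
y3 = s (x1 - x3) - y1 mod 17 = 5 * (1 - 6) - 14 = 12

2P = (6, 12)


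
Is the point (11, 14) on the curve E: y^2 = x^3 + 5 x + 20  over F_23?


Check whether y^2 = x^3 + 5 x + 20 (mod 23) for (x, y) = (11, 14).
LHS: y^2 = 14^2 mod 23 = 12
RHS: x^3 + 5 x + 20 = 11^3 + 5*11 + 20 mod 23 = 3
LHS != RHS

No, not on the curve


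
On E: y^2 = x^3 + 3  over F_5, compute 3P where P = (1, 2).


k = 3 = 11_2 (binary, LSB first: 11)
Double-and-add from P = (1, 2):
  bit 0 = 1: acc = O + (1, 2) = (1, 2)
  bit 1 = 1: acc = (1, 2) + (2, 1) = (3, 0)

3P = (3, 0)


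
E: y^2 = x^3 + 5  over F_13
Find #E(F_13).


For each x in F_13, count y with y^2 = x^3 + 0 x + 5 mod 13:
  x = 2: RHS = 0, y in [0]  -> 1 point(s)
  x = 4: RHS = 4, y in [2, 11]  -> 2 point(s)
  x = 5: RHS = 0, y in [0]  -> 1 point(s)
  x = 6: RHS = 0, y in [0]  -> 1 point(s)
  x = 7: RHS = 10, y in [6, 7]  -> 2 point(s)
  x = 8: RHS = 10, y in [6, 7]  -> 2 point(s)
  x = 10: RHS = 4, y in [2, 11]  -> 2 point(s)
  x = 11: RHS = 10, y in [6, 7]  -> 2 point(s)
  x = 12: RHS = 4, y in [2, 11]  -> 2 point(s)
Affine points: 15. Add the point at infinity: total = 16.

#E(F_13) = 16


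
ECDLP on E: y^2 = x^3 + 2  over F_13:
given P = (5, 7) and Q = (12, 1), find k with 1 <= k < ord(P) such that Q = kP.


Enumerate multiples of P until we hit Q = (12, 1):
  1P = (5, 7)
  2P = (12, 1)
Match found at i = 2.

k = 2


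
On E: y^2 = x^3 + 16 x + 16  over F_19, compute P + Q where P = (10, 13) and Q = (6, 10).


P != Q, so use the chord formula.
s = (y2 - y1) / (x2 - x1) = (16) / (15) mod 19 = 15
x3 = s^2 - x1 - x2 mod 19 = 15^2 - 10 - 6 = 0
y3 = s (x1 - x3) - y1 mod 19 = 15 * (10 - 0) - 13 = 4

P + Q = (0, 4)


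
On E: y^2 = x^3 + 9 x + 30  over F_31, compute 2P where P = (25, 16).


Doubling: s = (3 x1^2 + a) / (2 y1)
s = (3*25^2 + 9) / (2*16) mod 31 = 24
x3 = s^2 - 2 x1 mod 31 = 24^2 - 2*25 = 30
y3 = s (x1 - x3) - y1 mod 31 = 24 * (25 - 30) - 16 = 19

2P = (30, 19)


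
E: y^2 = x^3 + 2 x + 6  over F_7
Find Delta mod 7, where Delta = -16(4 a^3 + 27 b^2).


4 a^3 + 27 b^2 = 4*2^3 + 27*6^2 = 32 + 972 = 1004
Delta = -16 * (1004) = -16064
Delta mod 7 = 1

Delta = 1 (mod 7)


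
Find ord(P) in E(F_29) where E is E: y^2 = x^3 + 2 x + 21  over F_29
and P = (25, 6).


Compute successive multiples of P until we hit O:
  1P = (25, 6)
  2P = (2, 27)
  3P = (7, 28)
  4P = (1, 13)
  5P = (27, 26)
  6P = (19, 25)
  7P = (20, 12)
  8P = (4, 21)
  ... (continuing to 29P)
  29P = O

ord(P) = 29


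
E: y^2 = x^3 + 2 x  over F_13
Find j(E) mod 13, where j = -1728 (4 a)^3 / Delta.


Delta = -16(4 a^3 + 27 b^2) mod 13 = 8
-1728 * (4 a)^3 = -1728 * (4*2)^3 mod 13 = 5
j = 5 * 8^(-1) mod 13 = 12

j = 12 (mod 13)


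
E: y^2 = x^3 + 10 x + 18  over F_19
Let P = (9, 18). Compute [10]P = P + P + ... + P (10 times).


k = 10 = 1010_2 (binary, LSB first: 0101)
Double-and-add from P = (9, 18):
  bit 0 = 0: acc unchanged = O
  bit 1 = 1: acc = O + (10, 4) = (10, 4)
  bit 2 = 0: acc unchanged = (10, 4)
  bit 3 = 1: acc = (10, 4) + (17, 16) = (12, 17)

10P = (12, 17)


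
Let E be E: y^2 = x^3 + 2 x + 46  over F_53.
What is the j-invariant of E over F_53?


Delta = -16(4 a^3 + 27 b^2) mod 53 = 50
-1728 * (4 a)^3 = -1728 * (4*2)^3 mod 53 = 46
j = 46 * 50^(-1) mod 53 = 20

j = 20 (mod 53)


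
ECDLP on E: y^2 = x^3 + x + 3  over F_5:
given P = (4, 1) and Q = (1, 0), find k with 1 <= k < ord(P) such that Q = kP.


Enumerate multiples of P until we hit Q = (1, 0):
  1P = (4, 1)
  2P = (1, 0)
Match found at i = 2.

k = 2


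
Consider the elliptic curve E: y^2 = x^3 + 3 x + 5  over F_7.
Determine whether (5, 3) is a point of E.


Check whether y^2 = x^3 + 3 x + 5 (mod 7) for (x, y) = (5, 3).
LHS: y^2 = 3^2 mod 7 = 2
RHS: x^3 + 3 x + 5 = 5^3 + 3*5 + 5 mod 7 = 5
LHS != RHS

No, not on the curve


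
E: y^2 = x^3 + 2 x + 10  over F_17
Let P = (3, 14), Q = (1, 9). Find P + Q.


P != Q, so use the chord formula.
s = (y2 - y1) / (x2 - x1) = (12) / (15) mod 17 = 11
x3 = s^2 - x1 - x2 mod 17 = 11^2 - 3 - 1 = 15
y3 = s (x1 - x3) - y1 mod 17 = 11 * (3 - 15) - 14 = 7

P + Q = (15, 7)


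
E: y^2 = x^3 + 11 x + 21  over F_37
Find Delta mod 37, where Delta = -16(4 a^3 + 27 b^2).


4 a^3 + 27 b^2 = 4*11^3 + 27*21^2 = 5324 + 11907 = 17231
Delta = -16 * (17231) = -275696
Delta mod 37 = 28

Delta = 28 (mod 37)


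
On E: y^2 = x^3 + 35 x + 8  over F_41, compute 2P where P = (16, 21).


Doubling: s = (3 x1^2 + a) / (2 y1)
s = (3*16^2 + 35) / (2*21) mod 41 = 24
x3 = s^2 - 2 x1 mod 41 = 24^2 - 2*16 = 11
y3 = s (x1 - x3) - y1 mod 41 = 24 * (16 - 11) - 21 = 17

2P = (11, 17)


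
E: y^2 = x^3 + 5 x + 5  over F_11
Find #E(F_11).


For each x in F_11, count y with y^2 = x^3 + 5 x + 5 mod 11:
  x = 0: RHS = 5, y in [4, 7]  -> 2 point(s)
  x = 1: RHS = 0, y in [0]  -> 1 point(s)
  x = 2: RHS = 1, y in [1, 10]  -> 2 point(s)
  x = 3: RHS = 3, y in [5, 6]  -> 2 point(s)
  x = 4: RHS = 1, y in [1, 10]  -> 2 point(s)
  x = 5: RHS = 1, y in [1, 10]  -> 2 point(s)
  x = 6: RHS = 9, y in [3, 8]  -> 2 point(s)
  x = 7: RHS = 9, y in [3, 8]  -> 2 point(s)
  x = 9: RHS = 9, y in [3, 8]  -> 2 point(s)
Affine points: 17. Add the point at infinity: total = 18.

#E(F_11) = 18


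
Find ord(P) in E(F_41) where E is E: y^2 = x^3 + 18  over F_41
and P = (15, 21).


Compute successive multiples of P until we hit O:
  1P = (15, 21)
  2P = (3, 2)
  3P = (7, 19)
  4P = (37, 35)
  5P = (26, 13)
  6P = (9, 38)
  7P = (33, 30)
  8P = (24, 36)
  ... (continuing to 42P)
  42P = O

ord(P) = 42


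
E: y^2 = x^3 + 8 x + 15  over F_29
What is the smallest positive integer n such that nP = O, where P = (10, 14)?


Compute successive multiples of P until we hit O:
  1P = (10, 14)
  2P = (14, 0)
  3P = (10, 15)
  4P = O

ord(P) = 4


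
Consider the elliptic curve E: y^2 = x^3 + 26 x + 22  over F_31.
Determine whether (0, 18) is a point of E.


Check whether y^2 = x^3 + 26 x + 22 (mod 31) for (x, y) = (0, 18).
LHS: y^2 = 18^2 mod 31 = 14
RHS: x^3 + 26 x + 22 = 0^3 + 26*0 + 22 mod 31 = 22
LHS != RHS

No, not on the curve
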